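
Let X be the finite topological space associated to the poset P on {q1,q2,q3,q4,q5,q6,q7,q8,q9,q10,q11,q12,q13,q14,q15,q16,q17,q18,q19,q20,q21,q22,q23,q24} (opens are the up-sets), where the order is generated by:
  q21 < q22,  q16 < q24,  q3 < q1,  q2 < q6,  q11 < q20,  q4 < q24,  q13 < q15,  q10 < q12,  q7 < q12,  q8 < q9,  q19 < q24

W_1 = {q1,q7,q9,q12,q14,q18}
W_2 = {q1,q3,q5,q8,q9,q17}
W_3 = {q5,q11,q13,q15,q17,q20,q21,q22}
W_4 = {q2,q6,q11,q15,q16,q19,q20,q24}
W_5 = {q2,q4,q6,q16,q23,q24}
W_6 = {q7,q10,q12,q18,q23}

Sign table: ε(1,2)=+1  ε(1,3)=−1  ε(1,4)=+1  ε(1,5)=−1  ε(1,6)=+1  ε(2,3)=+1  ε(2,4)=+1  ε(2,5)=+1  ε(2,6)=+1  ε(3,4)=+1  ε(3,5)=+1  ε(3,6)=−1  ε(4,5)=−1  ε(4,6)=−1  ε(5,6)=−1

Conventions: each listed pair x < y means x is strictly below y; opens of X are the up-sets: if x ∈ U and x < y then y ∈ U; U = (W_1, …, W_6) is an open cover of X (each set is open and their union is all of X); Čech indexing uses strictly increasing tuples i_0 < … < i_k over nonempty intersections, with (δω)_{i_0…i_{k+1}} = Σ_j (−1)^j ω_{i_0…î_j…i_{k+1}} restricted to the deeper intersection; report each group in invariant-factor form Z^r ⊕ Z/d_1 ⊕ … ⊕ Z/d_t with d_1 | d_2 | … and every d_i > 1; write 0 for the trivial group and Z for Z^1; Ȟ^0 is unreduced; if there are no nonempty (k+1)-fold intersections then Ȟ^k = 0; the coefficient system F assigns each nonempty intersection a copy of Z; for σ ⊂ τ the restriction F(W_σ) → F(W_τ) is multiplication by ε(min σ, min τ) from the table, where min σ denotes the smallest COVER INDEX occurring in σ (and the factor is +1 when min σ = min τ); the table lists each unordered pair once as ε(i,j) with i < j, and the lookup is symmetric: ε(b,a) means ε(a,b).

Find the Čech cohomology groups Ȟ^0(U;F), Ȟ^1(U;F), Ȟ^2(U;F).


Ȟ^0 = Z,  Ȟ^1 = Z,  Ȟ^2 = 0

cover nerve:
  W12={q1,q9} W16={q7,q12,q18} W23={q5,q17} W34={q11,q15,q20} W45={q2,q6,q16,q24} W56={q23}
C dims 6,6; δ0: rk 5, SNF 1^5
Ȟ^0: (6−5)−0=1 ⇒ Z
Ȟ^1: (6−0)−5=1 ⇒ Z
Ȟ^2: (0−0)−0=0 ⇒ 0


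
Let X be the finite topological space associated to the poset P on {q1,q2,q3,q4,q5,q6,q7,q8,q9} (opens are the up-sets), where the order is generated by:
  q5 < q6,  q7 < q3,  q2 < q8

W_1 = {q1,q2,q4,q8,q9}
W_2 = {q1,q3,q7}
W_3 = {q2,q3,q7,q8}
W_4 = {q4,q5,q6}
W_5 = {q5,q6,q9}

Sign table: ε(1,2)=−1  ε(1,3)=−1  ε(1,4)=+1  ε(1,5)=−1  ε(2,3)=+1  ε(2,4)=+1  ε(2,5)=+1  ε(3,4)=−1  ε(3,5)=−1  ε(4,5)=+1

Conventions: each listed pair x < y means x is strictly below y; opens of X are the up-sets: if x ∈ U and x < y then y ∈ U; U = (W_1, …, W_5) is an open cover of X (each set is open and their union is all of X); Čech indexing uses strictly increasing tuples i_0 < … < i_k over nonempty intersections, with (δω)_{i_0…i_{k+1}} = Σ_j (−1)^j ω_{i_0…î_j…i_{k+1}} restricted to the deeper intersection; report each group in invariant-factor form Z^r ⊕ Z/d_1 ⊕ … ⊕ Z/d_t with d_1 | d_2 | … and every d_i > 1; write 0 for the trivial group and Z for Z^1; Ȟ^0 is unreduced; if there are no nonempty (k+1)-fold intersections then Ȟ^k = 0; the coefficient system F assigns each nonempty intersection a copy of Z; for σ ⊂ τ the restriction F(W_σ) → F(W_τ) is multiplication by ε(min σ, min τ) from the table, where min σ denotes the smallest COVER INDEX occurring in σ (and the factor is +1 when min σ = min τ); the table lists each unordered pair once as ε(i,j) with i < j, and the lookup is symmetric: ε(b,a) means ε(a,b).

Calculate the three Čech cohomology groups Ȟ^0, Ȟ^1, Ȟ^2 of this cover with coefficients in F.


Ȟ^0(U;F) ≅ 0, Ȟ^1(U;F) ≅ Z ⊕ Z/2 and Ȟ^2(U;F) ≅ 0

cover nerve:
  W12={q1} W13={q2,q8} W14={q4} W15={q9} W23={q3,q7} W45={q5,q6}
C dims 5,6; δ0: rk 5, SNF 1^4·2
Ȟ^0: (5−5)−0=0 ⇒ 0
Ȟ^1: (6−0)−5=1 plus torsion [2] ⇒ Z ⊕ Z/2
Ȟ^2: (0−0)−0=0 ⇒ 0


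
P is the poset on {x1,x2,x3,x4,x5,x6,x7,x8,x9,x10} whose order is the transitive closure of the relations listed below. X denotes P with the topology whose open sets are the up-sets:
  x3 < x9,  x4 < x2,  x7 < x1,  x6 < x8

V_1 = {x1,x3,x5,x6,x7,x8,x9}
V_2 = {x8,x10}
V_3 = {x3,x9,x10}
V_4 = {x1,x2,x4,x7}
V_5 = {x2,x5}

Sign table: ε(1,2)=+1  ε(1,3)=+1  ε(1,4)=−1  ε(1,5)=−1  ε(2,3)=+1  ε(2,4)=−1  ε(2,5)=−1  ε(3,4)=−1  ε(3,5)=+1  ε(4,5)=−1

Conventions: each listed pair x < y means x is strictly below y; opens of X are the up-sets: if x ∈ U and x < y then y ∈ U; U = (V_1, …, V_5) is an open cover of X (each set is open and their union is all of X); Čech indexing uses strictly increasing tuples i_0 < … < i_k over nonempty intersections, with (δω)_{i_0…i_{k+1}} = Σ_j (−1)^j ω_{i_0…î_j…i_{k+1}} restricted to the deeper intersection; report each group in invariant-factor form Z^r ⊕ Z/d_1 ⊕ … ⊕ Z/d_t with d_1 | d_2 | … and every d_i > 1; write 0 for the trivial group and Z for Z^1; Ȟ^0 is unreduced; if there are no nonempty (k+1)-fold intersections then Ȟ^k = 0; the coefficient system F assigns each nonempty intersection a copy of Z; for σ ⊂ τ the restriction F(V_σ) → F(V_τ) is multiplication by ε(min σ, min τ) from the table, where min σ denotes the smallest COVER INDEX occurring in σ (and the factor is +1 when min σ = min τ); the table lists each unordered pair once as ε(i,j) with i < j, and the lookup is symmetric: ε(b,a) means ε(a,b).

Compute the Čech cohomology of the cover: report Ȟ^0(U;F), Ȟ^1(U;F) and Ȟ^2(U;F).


nerve simplices:
  V12={x8} V13={x3,x9} V14={x1,x7} V15={x5} V23={x10} V45={x2}
C dims 5,6; δ0: rk 5, SNF 1^4·2
degree 0: 5−5−0 = 0 → Ȟ^0 ≅ 0
degree 1: 6−0−5 = 1 plus torsion [2] → Ȟ^1 ≅ Z ⊕ Z/2
degree 2: 0−0−0 = 0 → Ȟ^2 ≅ 0

Ȟ^0 = 0, Ȟ^1 = Z ⊕ Z/2 and Ȟ^2 = 0


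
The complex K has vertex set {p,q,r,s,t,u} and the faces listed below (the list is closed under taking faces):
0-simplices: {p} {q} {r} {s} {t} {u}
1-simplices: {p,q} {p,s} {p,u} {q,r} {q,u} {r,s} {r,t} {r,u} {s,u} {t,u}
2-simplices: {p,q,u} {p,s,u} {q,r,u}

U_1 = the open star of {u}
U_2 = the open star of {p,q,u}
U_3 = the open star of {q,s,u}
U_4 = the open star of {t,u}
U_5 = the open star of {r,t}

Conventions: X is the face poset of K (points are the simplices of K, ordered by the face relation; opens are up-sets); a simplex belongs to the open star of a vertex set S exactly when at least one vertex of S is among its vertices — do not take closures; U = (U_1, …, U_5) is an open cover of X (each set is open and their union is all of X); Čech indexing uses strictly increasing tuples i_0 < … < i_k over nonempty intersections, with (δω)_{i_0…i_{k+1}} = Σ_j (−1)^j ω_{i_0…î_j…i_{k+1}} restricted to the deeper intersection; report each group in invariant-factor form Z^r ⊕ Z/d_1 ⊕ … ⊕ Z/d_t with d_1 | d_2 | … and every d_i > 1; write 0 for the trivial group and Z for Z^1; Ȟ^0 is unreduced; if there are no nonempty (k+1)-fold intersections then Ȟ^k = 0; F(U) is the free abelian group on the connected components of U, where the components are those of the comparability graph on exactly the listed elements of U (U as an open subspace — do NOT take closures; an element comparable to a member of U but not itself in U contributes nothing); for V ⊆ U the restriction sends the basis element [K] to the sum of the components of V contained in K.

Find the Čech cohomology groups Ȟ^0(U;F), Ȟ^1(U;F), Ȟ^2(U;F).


Ȟ^0 ≅ Z,  Ȟ^1 ≅ Z^2,  Ȟ^2 ≅ 0

nonempty overlaps:
  U1={{u},{p,u},{q,u},{r,u},{s,u},{t,u},{p,q,u},{p,s,u},{q,r,u}} U2={{p},{q},{u},{p,q},{p,s},{p,u},{q,r},{q,u},{r,u},{s,u},{t,u},{p,q,u},{p,s,u},{q,r,u}} U3={{q},{s},{u},{p,q},{p,s},{p,u},{q,r},{q,u},{r,s},{r,u},{s,u},{t,u},{p,q,u},{p,s,u},{q,r,u}} U4={{t},{u},{p,u},{q,u},{r,t},{r,u},{s,u},{t,u},{p,q,u},{p,s,u},{q,r,u}} U5={{r},{t},{q,r},{r,s},{r,t},{r,u},{t,u},{q,r,u}}
  U12={{u},{p,u},{q,u},{r,u},{s,u},{t,u},{p,q,u},{p,s,u},{q,r,u}} U13={{u},{p,u},{q,u},{r,u},{s,u},{t,u},{p,q,u},{p,s,u},{q,r,u}} U14={{u},{p,u},{q,u},{r,u},{s,u},{t,u},{p,q,u},{p,s,u},{q,r,u}} U15={{r,u},{t,u},{q,r,u}} U23={{q},{u},{p,q},{p,s},{p,u},{q,r},{q,u},{r,u},{s,u},{t,u},{p,q,u},{p,s,u},{q,r,u}} U24={{u},{p,u},{q,u},{r,u},{s,u},{t,u},{p,q,u},{p,s,u},{q,r,u}} U25={{q,r},{r,u},{t,u},{q,r,u}} U34={{u},{p,u},{q,u},{r,u},{s,u},{t,u},{p,q,u},{p,s,u},{q,r,u}} U35={{q,r},{r,s},{r,u},{t,u},{q,r,u}} U45={{t},{r,t},{r,u},{t,u},{q,r,u}}
  U123={{u},{p,u},{q,u},{r,u},{s,u},{t,u},{p,q,u},{p,s,u},{q,r,u}} U124={{u},{p,u},{q,u},{r,u},{s,u},{t,u},{p,q,u},{p,s,u},{q,r,u}} U125={{r,u},{t,u},{q,r,u}} U134={{u},{p,u},{q,u},{r,u},{s,u},{t,u},{p,q,u},{p,s,u},{q,r,u}} U135={{r,u},{t,u},{q,r,u}} U145={{r,u},{t,u},{q,r,u}} U234={{u},{p,u},{q,u},{r,u},{s,u},{t,u},{p,q,u},{p,s,u},{q,r,u}} U235={{q,r},{r,u},{t,u},{q,r,u}} U245={{r,u},{t,u},{q,r,u}} U345={{r,u},{t,u},{q,r,u}}
  U1234={{u},{p,u},{q,u},{r,u},{s,u},{t,u},{p,q,u},{p,s,u},{q,r,u}} U1235={{r,u},{t,u},{q,r,u}} U1245={{r,u},{t,u},{q,r,u}} U1345={{r,u},{t,u},{q,r,u}} U2345={{r,u},{t,u},{q,r,u}}
  U12345={{r,u},{t,u},{q,r,u}}
components per intersection:
  U1: {{u},{p,u},{q,u},{r,u},{s,u},{t,u},{p,q,u},{p,s,u},{q,r,u}}
  U2: {{p},{q},{u},{p,q},{p,s},{p,u},{q,r},{q,u},{r,u},{s,u},{t,u},{p,q,u},{p,s,u},{q,r,u}}
  U3: {{q},{s},{u},{p,q},{p,s},{p,u},{q,r},{q,u},{r,s},{r,u},{s,u},{t,u},{p,q,u},{p,s,u},{q,r,u}}
  U4: {{t},{u},{p,u},{q,u},{r,t},{r,u},{s,u},{t,u},{p,q,u},{p,s,u},{q,r,u}}
  U5: {{r},{t},{q,r},{r,s},{r,t},{r,u},{t,u},{q,r,u}}
  U12: {{u},{p,u},{q,u},{r,u},{s,u},{t,u},{p,q,u},{p,s,u},{q,r,u}}
  U13: {{u},{p,u},{q,u},{r,u},{s,u},{t,u},{p,q,u},{p,s,u},{q,r,u}}
  U14: {{u},{p,u},{q,u},{r,u},{s,u},{t,u},{p,q,u},{p,s,u},{q,r,u}}
  U15: {{r,u},{q,r,u}} {{t,u}}
  U23: {{q},{u},{p,q},{p,s},{p,u},{q,r},{q,u},{r,u},{s,u},{t,u},{p,q,u},{p,s,u},{q,r,u}}
  U24: {{u},{p,u},{q,u},{r,u},{s,u},{t,u},{p,q,u},{p,s,u},{q,r,u}}
  U25: {{q,r},{r,u},{q,r,u}} {{t,u}}
  U34: {{u},{p,u},{q,u},{r,u},{s,u},{t,u},{p,q,u},{p,s,u},{q,r,u}}
  U35: {{q,r},{r,u},{q,r,u}} {{r,s}} {{t,u}}
  U45: {{t},{r,t},{t,u}} {{r,u},{q,r,u}}
  U123: {{u},{p,u},{q,u},{r,u},{s,u},{t,u},{p,q,u},{p,s,u},{q,r,u}}
  U124: {{u},{p,u},{q,u},{r,u},{s,u},{t,u},{p,q,u},{p,s,u},{q,r,u}}
  U125: {{r,u},{q,r,u}} {{t,u}}
  U134: {{u},{p,u},{q,u},{r,u},{s,u},{t,u},{p,q,u},{p,s,u},{q,r,u}}
  U135: {{r,u},{q,r,u}} {{t,u}}
  U145: {{r,u},{q,r,u}} {{t,u}}
  U234: {{u},{p,u},{q,u},{r,u},{s,u},{t,u},{p,q,u},{p,s,u},{q,r,u}}
  U235: {{q,r},{r,u},{q,r,u}} {{t,u}}
  U245: {{r,u},{q,r,u}} {{t,u}}
  U345: {{r,u},{q,r,u}} {{t,u}}
  U1234: {{u},{p,u},{q,u},{r,u},{s,u},{t,u},{p,q,u},{p,s,u},{q,r,u}}
  U1235: {{r,u},{q,r,u}} {{t,u}}
  U1245: {{r,u},{q,r,u}} {{t,u}}
  U1345: {{r,u},{q,r,u}} {{t,u}}
  U2345: {{r,u},{q,r,u}} {{t,u}}
  U12345: {{r,u},{q,r,u}} {{t,u}}
C dims 5,15,16,9; δ0: rk 4, SNF 1^4; δ1: rk 9, SNF 1^9; δ2: rk 7, SNF 1^7
degree 0: 5−4−0 = 1 → Ȟ^0 ≅ Z
degree 1: 15−9−4 = 2 → Ȟ^1 ≅ Z^2
degree 2: 16−7−9 = 0 → Ȟ^2 ≅ 0


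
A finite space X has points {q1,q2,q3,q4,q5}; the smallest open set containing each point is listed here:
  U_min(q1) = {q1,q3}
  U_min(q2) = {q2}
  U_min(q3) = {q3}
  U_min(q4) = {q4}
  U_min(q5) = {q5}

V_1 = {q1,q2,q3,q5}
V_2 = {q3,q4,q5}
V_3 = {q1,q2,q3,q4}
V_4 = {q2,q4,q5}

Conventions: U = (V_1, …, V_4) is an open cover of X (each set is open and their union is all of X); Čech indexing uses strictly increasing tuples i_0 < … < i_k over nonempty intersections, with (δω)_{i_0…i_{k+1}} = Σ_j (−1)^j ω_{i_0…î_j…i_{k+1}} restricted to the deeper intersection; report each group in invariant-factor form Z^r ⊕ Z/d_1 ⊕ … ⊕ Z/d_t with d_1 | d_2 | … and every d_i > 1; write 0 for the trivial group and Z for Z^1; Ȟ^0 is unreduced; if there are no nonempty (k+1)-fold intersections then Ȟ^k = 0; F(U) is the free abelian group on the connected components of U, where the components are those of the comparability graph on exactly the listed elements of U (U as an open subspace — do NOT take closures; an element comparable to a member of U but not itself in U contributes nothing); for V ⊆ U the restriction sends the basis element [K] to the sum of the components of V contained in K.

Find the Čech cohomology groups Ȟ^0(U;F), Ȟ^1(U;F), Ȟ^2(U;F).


nerve of the cover:
  V12={q3,q5} V13={q1,q2,q3} V14={q2,q5} V23={q3,q4} V24={q4,q5} V34={q2,q4}
  V123={q3} V124={q5} V134={q2} V234={q4}
components per intersection:
  V1: {q1,q3} {q2} {q5}
  V2: {q3} {q4} {q5}
  V3: {q1,q3} {q2} {q4}
  V4: {q2} {q4} {q5}
  V12: {q3} {q5}
  V13: {q1,q3} {q2}
  V14: {q2} {q5}
  V23: {q3} {q4}
  V24: {q4} {q5}
  V34: {q2} {q4}
  V123: {q3}
  V124: {q5}
  V134: {q2}
  V234: {q4}
C dims 12,12,4; δ0: rk 8, SNF 1^8; δ1: rk 4, SNF 1^4
Ȟ^0 = (12 − 8) − 0 = 4, so Ȟ^0 ≅ Z^4
Ȟ^1 = (12 − 4) − 8 = 0, so Ȟ^1 ≅ 0
Ȟ^2 = (4 − 0) − 4 = 0, so Ȟ^2 ≅ 0

Ȟ^0 ≅ Z^4,  Ȟ^1 ≅ 0,  Ȟ^2 ≅ 0


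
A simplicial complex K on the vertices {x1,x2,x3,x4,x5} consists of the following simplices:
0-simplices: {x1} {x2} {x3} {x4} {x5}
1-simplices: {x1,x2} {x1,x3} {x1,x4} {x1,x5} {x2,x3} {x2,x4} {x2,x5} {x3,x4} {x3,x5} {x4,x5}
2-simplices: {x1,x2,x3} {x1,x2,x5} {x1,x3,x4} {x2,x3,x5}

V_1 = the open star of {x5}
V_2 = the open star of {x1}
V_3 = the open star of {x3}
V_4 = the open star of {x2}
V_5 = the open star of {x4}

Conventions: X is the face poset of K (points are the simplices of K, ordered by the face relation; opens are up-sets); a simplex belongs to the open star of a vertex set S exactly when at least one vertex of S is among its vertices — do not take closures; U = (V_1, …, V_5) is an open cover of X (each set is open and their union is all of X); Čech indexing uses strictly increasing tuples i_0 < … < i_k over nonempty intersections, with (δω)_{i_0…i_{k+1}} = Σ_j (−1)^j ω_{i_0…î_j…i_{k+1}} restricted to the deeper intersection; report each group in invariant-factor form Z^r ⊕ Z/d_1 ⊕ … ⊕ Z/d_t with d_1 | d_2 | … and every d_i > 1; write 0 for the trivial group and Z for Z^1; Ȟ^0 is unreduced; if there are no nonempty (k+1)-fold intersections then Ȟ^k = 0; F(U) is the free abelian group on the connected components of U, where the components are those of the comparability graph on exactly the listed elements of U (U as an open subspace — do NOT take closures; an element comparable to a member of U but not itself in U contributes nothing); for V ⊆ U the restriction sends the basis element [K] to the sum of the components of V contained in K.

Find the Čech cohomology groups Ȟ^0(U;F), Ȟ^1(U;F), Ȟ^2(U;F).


Ȟ^0 ≅ Z,  Ȟ^1 ≅ Z^2,  Ȟ^2 ≅ 0

intersection data:
  V1={{x5},{x1,x5},{x2,x5},{x3,x5},{x4,x5},{x1,x2,x5},{x2,x3,x5}} V2={{x1},{x1,x2},{x1,x3},{x1,x4},{x1,x5},{x1,x2,x3},{x1,x2,x5},{x1,x3,x4}} V3={{x3},{x1,x3},{x2,x3},{x3,x4},{x3,x5},{x1,x2,x3},{x1,x3,x4},{x2,x3,x5}} V4={{x2},{x1,x2},{x2,x3},{x2,x4},{x2,x5},{x1,x2,x3},{x1,x2,x5},{x2,x3,x5}} V5={{x4},{x1,x4},{x2,x4},{x3,x4},{x4,x5},{x1,x3,x4}}
  V12={{x1,x5},{x1,x2,x5}} V13={{x3,x5},{x2,x3,x5}} V14={{x2,x5},{x1,x2,x5},{x2,x3,x5}} V15={{x4,x5}} V23={{x1,x3},{x1,x2,x3},{x1,x3,x4}} V24={{x1,x2},{x1,x2,x3},{x1,x2,x5}} V25={{x1,x4},{x1,x3,x4}} V34={{x2,x3},{x1,x2,x3},{x2,x3,x5}} V35={{x3,x4},{x1,x3,x4}} V45={{x2,x4}}
  V124={{x1,x2,x5}} V134={{x2,x3,x5}} V234={{x1,x2,x3}} V235={{x1,x3,x4}}
components per intersection:
  V1: {{x5},{x1,x5},{x2,x5},{x3,x5},{x4,x5},{x1,x2,x5},{x2,x3,x5}}
  V2: {{x1},{x1,x2},{x1,x3},{x1,x4},{x1,x5},{x1,x2,x3},{x1,x2,x5},{x1,x3,x4}}
  V3: {{x3},{x1,x3},{x2,x3},{x3,x4},{x3,x5},{x1,x2,x3},{x1,x3,x4},{x2,x3,x5}}
  V4: {{x2},{x1,x2},{x2,x3},{x2,x4},{x2,x5},{x1,x2,x3},{x1,x2,x5},{x2,x3,x5}}
  V5: {{x4},{x1,x4},{x2,x4},{x3,x4},{x4,x5},{x1,x3,x4}}
  V12: {{x1,x5},{x1,x2,x5}}
  V13: {{x3,x5},{x2,x3,x5}}
  V14: {{x2,x5},{x1,x2,x5},{x2,x3,x5}}
  V15: {{x4,x5}}
  V23: {{x1,x3},{x1,x2,x3},{x1,x3,x4}}
  V24: {{x1,x2},{x1,x2,x3},{x1,x2,x5}}
  V25: {{x1,x4},{x1,x3,x4}}
  V34: {{x2,x3},{x1,x2,x3},{x2,x3,x5}}
  V35: {{x3,x4},{x1,x3,x4}}
  V45: {{x2,x4}}
  V124: {{x1,x2,x5}}
  V134: {{x2,x3,x5}}
  V234: {{x1,x2,x3}}
  V235: {{x1,x3,x4}}
C dims 5,10,4; δ0: rk 4, SNF 1^4; δ1: rk 4, SNF 1^4
Ȟ^0 = (5 − 4) − 0 = 1, so Ȟ^0 ≅ Z
Ȟ^1 = (10 − 4) − 4 = 2, so Ȟ^1 ≅ Z^2
Ȟ^2 = (4 − 0) − 4 = 0, so Ȟ^2 ≅ 0


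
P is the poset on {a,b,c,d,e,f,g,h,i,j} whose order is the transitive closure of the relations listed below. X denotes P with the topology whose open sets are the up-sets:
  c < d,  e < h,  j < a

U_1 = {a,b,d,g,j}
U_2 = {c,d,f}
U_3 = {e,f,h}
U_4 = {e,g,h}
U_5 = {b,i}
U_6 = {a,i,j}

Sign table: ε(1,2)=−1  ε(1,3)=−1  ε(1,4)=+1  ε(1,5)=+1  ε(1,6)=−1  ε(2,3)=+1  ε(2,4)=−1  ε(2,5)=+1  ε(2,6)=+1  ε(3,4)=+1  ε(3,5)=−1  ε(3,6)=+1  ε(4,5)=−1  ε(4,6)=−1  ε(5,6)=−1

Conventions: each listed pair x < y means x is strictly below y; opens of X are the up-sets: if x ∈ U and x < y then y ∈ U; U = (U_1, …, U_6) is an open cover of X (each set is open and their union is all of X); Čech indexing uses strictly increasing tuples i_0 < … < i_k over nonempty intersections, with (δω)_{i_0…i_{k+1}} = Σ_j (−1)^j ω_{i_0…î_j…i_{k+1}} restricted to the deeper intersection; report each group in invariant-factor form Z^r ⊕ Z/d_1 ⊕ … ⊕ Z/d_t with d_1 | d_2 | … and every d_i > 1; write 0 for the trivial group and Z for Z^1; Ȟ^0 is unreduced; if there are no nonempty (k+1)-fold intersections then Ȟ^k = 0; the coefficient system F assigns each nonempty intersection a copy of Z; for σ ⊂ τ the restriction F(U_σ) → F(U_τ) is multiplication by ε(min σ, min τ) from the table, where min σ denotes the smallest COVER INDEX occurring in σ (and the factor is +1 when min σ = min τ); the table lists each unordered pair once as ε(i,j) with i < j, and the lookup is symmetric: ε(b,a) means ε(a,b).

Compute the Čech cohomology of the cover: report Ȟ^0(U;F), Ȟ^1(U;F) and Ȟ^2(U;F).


Ȟ^0 ≅ 0; Ȟ^1 ≅ Z ⊕ Z/2; Ȟ^2 ≅ 0

intersection data:
  U12={d} U14={g} U15={b} U16={a,j} U23={f} U34={e,h} U56={i}
C dims 6,7; δ0: rk 6, SNF 1^5·2
Ȟ^0 = (6 − 6) − 0 = 0, so Ȟ^0 ≅ 0
Ȟ^1 = (7 − 0) − 6 = 1 plus torsion [2], so Ȟ^1 ≅ Z ⊕ Z/2
Ȟ^2 = (0 − 0) − 0 = 0, so Ȟ^2 ≅ 0


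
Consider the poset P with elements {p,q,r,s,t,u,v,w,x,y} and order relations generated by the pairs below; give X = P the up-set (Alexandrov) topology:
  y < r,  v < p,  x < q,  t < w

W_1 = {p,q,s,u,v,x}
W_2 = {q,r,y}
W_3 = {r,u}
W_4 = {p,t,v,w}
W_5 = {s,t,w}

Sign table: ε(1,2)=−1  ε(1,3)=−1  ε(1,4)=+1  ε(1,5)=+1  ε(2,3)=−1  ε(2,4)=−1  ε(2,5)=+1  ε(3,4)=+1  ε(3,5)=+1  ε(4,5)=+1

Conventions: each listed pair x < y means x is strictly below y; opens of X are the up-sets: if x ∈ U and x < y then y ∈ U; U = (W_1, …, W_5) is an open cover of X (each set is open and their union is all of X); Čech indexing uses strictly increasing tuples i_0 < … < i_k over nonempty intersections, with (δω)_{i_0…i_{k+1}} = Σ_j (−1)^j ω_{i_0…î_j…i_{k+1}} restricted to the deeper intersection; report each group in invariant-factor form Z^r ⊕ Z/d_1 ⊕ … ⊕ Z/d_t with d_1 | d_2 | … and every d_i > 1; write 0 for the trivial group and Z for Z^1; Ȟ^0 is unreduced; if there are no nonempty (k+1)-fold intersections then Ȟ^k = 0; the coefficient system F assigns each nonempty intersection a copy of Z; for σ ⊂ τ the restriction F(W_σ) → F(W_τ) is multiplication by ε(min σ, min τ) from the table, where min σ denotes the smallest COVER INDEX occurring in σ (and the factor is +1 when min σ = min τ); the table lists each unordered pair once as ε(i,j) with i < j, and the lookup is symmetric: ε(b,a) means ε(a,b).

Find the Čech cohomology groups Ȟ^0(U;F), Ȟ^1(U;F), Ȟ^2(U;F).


nonempty intersections:
  W12={q} W13={u} W14={p,v} W15={s} W23={r} W45={t,w}
C dims 5,6; δ0: rk 5, SNF 1^4·2
Ȟ^0: (5−5)−0=0 ⇒ 0
Ȟ^1: (6−0)−5=1 plus torsion [2] ⇒ Z ⊕ Z/2
Ȟ^2: (0−0)−0=0 ⇒ 0

Ȟ^0 ≅ 0, Ȟ^1 ≅ Z ⊕ Z/2, Ȟ^2 ≅ 0


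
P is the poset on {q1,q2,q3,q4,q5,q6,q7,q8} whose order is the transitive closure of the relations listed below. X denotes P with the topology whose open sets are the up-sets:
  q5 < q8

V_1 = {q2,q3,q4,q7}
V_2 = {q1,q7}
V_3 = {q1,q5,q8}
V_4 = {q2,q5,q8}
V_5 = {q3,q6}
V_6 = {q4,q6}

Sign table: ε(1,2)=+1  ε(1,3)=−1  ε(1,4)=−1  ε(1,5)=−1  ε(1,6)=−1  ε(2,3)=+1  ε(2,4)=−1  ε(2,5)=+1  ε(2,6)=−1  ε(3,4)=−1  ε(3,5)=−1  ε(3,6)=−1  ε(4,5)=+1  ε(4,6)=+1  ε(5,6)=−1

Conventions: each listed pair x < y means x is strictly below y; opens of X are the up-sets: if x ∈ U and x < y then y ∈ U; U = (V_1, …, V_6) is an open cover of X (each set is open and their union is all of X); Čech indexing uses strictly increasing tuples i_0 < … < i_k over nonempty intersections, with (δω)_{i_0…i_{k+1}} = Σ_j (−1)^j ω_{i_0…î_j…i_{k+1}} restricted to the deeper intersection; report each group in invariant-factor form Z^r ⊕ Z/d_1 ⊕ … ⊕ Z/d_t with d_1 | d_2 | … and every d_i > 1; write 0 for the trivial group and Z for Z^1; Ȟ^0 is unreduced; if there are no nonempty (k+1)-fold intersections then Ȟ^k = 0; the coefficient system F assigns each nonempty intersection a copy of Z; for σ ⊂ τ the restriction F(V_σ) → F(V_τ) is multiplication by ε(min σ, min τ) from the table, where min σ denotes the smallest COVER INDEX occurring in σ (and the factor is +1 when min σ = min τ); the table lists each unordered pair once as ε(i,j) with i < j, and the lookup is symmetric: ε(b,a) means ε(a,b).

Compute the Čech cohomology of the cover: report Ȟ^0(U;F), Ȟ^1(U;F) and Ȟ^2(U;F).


nerve of the cover:
  V12={q7} V14={q2} V15={q3} V16={q4} V23={q1} V34={q5,q8} V56={q6}
C dims 6,7; δ0: rk 6, SNF 1^5·2
Ȟ^0 = (6 − 6) − 0 = 0, so Ȟ^0 ≅ 0
Ȟ^1 = (7 − 0) − 6 = 1 plus torsion [2], so Ȟ^1 ≅ Z ⊕ Z/2
Ȟ^2 = (0 − 0) − 0 = 0, so Ȟ^2 ≅ 0

Ȟ^0 ≅ 0, Ȟ^1 ≅ Z ⊕ Z/2, Ȟ^2 ≅ 0


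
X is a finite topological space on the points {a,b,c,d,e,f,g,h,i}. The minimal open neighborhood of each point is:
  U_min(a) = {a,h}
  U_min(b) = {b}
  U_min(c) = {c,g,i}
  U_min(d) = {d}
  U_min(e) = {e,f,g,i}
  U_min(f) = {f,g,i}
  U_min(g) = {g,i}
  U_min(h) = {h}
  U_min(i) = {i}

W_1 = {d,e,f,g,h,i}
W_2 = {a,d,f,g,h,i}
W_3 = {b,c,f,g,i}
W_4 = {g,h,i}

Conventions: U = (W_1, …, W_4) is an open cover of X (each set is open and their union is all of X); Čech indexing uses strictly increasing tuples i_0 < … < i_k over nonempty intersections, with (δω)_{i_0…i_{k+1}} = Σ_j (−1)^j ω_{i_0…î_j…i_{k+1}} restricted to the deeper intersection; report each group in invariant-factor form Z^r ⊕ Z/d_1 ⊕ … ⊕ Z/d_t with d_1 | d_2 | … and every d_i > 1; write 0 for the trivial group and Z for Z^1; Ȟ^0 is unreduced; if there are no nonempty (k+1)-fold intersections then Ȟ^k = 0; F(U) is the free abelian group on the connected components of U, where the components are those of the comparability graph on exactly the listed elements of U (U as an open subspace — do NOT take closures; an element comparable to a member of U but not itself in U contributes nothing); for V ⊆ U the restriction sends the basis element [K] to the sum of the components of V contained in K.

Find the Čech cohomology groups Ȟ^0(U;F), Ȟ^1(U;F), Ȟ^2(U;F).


Ȟ^0(U;F) ≅ Z^4, Ȟ^1(U;F) ≅ 0 and Ȟ^2(U;F) ≅ 0

cover nerve:
  W12={d,f,g,h,i} W13={f,g,i} W14={g,h,i} W23={f,g,i} W24={g,h,i} W34={g,i}
  W123={f,g,i} W124={g,h,i} W134={g,i} W234={g,i}
  W1234={g,i}
components per intersection:
  W1: {d} {e,f,g,i} {h}
  W2: {a,h} {d} {f,g,i}
  W3: {b} {c,f,g,i}
  W4: {g,i} {h}
  W12: {d} {f,g,i} {h}
  W13: {f,g,i}
  W14: {g,i} {h}
  W23: {f,g,i}
  W24: {g,i} {h}
  W34: {g,i}
  W123: {f,g,i}
  W124: {g,i} {h}
  W134: {g,i}
  W234: {g,i}
  W1234: {g,i}
C dims 10,10,5,1; δ0: rk 6, SNF 1^6; δ1: rk 4, SNF 1^4; δ2: rk 1, SNF 1^1
Ȟ^0: (10−6)−0=4 ⇒ Z^4
Ȟ^1: (10−4)−6=0 ⇒ 0
Ȟ^2: (5−1)−4=0 ⇒ 0


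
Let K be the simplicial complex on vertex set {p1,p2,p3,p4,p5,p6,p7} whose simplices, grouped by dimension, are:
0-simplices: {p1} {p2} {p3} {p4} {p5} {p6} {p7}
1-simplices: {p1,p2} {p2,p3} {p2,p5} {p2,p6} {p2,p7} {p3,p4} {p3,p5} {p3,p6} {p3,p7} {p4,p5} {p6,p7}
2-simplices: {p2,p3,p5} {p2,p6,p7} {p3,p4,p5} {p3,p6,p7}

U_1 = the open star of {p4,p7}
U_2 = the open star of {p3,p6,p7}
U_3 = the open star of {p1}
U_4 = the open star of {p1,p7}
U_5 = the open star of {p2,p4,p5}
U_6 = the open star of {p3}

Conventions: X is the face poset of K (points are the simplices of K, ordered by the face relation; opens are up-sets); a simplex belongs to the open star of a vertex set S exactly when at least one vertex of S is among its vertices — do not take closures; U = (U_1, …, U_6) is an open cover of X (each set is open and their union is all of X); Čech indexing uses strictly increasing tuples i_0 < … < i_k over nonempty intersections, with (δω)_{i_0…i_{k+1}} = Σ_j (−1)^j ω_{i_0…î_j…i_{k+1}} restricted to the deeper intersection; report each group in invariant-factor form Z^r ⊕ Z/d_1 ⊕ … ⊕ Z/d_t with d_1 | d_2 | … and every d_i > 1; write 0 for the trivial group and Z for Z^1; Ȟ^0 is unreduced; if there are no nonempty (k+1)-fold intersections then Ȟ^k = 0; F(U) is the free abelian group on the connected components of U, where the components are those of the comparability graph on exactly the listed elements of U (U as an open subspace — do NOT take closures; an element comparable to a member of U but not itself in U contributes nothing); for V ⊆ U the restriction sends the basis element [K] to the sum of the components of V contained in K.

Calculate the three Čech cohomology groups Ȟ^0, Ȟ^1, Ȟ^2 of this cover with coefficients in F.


cover nerve:
  U1={{p4},{p7},{p2,p7},{p3,p4},{p3,p7},{p4,p5},{p6,p7},{p2,p6,p7},{p3,p4,p5},{p3,p6,p7}} U2={{p3},{p6},{p7},{p2,p3},{p2,p6},{p2,p7},{p3,p4},{p3,p5},{p3,p6},{p3,p7},{p6,p7},{p2,p3,p5},{p2,p6,p7},{p3,p4,p5},{p3,p6,p7}} U3={{p1},{p1,p2}} U4={{p1},{p7},{p1,p2},{p2,p7},{p3,p7},{p6,p7},{p2,p6,p7},{p3,p6,p7}} U5={{p2},{p4},{p5},{p1,p2},{p2,p3},{p2,p5},{p2,p6},{p2,p7},{p3,p4},{p3,p5},{p4,p5},{p2,p3,p5},{p2,p6,p7},{p3,p4,p5}} U6={{p3},{p2,p3},{p3,p4},{p3,p5},{p3,p6},{p3,p7},{p2,p3,p5},{p3,p4,p5},{p3,p6,p7}}
  U12={{p7},{p2,p7},{p3,p4},{p3,p7},{p6,p7},{p2,p6,p7},{p3,p4,p5},{p3,p6,p7}} U14={{p7},{p2,p7},{p3,p7},{p6,p7},{p2,p6,p7},{p3,p6,p7}} U15={{p4},{p2,p7},{p3,p4},{p4,p5},{p2,p6,p7},{p3,p4,p5}} U16={{p3,p4},{p3,p7},{p3,p4,p5},{p3,p6,p7}} U24={{p7},{p2,p7},{p3,p7},{p6,p7},{p2,p6,p7},{p3,p6,p7}} U25={{p2,p3},{p2,p6},{p2,p7},{p3,p4},{p3,p5},{p2,p3,p5},{p2,p6,p7},{p3,p4,p5}} U26={{p3},{p2,p3},{p3,p4},{p3,p5},{p3,p6},{p3,p7},{p2,p3,p5},{p3,p4,p5},{p3,p6,p7}} U34={{p1},{p1,p2}} U35={{p1,p2}} U45={{p1,p2},{p2,p7},{p2,p6,p7}} U46={{p3,p7},{p3,p6,p7}} U56={{p2,p3},{p3,p4},{p3,p5},{p2,p3,p5},{p3,p4,p5}}
  U124={{p7},{p2,p7},{p3,p7},{p6,p7},{p2,p6,p7},{p3,p6,p7}} U125={{p2,p7},{p3,p4},{p2,p6,p7},{p3,p4,p5}} U126={{p3,p4},{p3,p7},{p3,p4,p5},{p3,p6,p7}} U145={{p2,p7},{p2,p6,p7}} U146={{p3,p7},{p3,p6,p7}} U156={{p3,p4},{p3,p4,p5}} U245={{p2,p7},{p2,p6,p7}} U246={{p3,p7},{p3,p6,p7}} U256={{p2,p3},{p3,p4},{p3,p5},{p2,p3,p5},{p3,p4,p5}} U345={{p1,p2}}
  U1245={{p2,p7},{p2,p6,p7}} U1246={{p3,p7},{p3,p6,p7}} U1256={{p3,p4},{p3,p4,p5}}
components per intersection:
  U1: {{p4},{p3,p4},{p4,p5},{p3,p4,p5}} {{p7},{p2,p7},{p3,p7},{p6,p7},{p2,p6,p7},{p3,p6,p7}}
  U2: {{p3},{p6},{p7},{p2,p3},{p2,p6},{p2,p7},{p3,p4},{p3,p5},{p3,p6},{p3,p7},{p6,p7},{p2,p3,p5},{p2,p6,p7},{p3,p4,p5},{p3,p6,p7}}
  U3: {{p1},{p1,p2}}
  U4: {{p1},{p1,p2}} {{p7},{p2,p7},{p3,p7},{p6,p7},{p2,p6,p7},{p3,p6,p7}}
  U5: {{p2},{p4},{p5},{p1,p2},{p2,p3},{p2,p5},{p2,p6},{p2,p7},{p3,p4},{p3,p5},{p4,p5},{p2,p3,p5},{p2,p6,p7},{p3,p4,p5}}
  U6: {{p3},{p2,p3},{p3,p4},{p3,p5},{p3,p6},{p3,p7},{p2,p3,p5},{p3,p4,p5},{p3,p6,p7}}
  U12: {{p7},{p2,p7},{p3,p7},{p6,p7},{p2,p6,p7},{p3,p6,p7}} {{p3,p4},{p3,p4,p5}}
  U14: {{p7},{p2,p7},{p3,p7},{p6,p7},{p2,p6,p7},{p3,p6,p7}}
  U15: {{p4},{p3,p4},{p4,p5},{p3,p4,p5}} {{p2,p7},{p2,p6,p7}}
  U16: {{p3,p4},{p3,p4,p5}} {{p3,p7},{p3,p6,p7}}
  U24: {{p7},{p2,p7},{p3,p7},{p6,p7},{p2,p6,p7},{p3,p6,p7}}
  U25: {{p2,p3},{p3,p4},{p3,p5},{p2,p3,p5},{p3,p4,p5}} {{p2,p6},{p2,p7},{p2,p6,p7}}
  U26: {{p3},{p2,p3},{p3,p4},{p3,p5},{p3,p6},{p3,p7},{p2,p3,p5},{p3,p4,p5},{p3,p6,p7}}
  U34: {{p1},{p1,p2}}
  U35: {{p1,p2}}
  U45: {{p1,p2}} {{p2,p7},{p2,p6,p7}}
  U46: {{p3,p7},{p3,p6,p7}}
  U56: {{p2,p3},{p3,p4},{p3,p5},{p2,p3,p5},{p3,p4,p5}}
  U124: {{p7},{p2,p7},{p3,p7},{p6,p7},{p2,p6,p7},{p3,p6,p7}}
  U125: {{p2,p7},{p2,p6,p7}} {{p3,p4},{p3,p4,p5}}
  U126: {{p3,p4},{p3,p4,p5}} {{p3,p7},{p3,p6,p7}}
  U145: {{p2,p7},{p2,p6,p7}}
  U146: {{p3,p7},{p3,p6,p7}}
  U156: {{p3,p4},{p3,p4,p5}}
  U245: {{p2,p7},{p2,p6,p7}}
  U246: {{p3,p7},{p3,p6,p7}}
  U256: {{p2,p3},{p3,p4},{p3,p5},{p2,p3,p5},{p3,p4,p5}}
  U345: {{p1,p2}}
  U1245: {{p2,p7},{p2,p6,p7}}
  U1246: {{p3,p7},{p3,p6,p7}}
  U1256: {{p3,p4},{p3,p4,p5}}
C dims 8,17,12,3; δ0: rk 7, SNF 1^7; δ1: rk 9, SNF 1^9; δ2: rk 3, SNF 1^3
Ȟ^0: (8−7)−0=1 ⇒ Z
Ȟ^1: (17−9)−7=1 ⇒ Z
Ȟ^2: (12−3)−9=0 ⇒ 0

Ȟ^0(U;F) ≅ Z, Ȟ^1(U;F) ≅ Z and Ȟ^2(U;F) ≅ 0


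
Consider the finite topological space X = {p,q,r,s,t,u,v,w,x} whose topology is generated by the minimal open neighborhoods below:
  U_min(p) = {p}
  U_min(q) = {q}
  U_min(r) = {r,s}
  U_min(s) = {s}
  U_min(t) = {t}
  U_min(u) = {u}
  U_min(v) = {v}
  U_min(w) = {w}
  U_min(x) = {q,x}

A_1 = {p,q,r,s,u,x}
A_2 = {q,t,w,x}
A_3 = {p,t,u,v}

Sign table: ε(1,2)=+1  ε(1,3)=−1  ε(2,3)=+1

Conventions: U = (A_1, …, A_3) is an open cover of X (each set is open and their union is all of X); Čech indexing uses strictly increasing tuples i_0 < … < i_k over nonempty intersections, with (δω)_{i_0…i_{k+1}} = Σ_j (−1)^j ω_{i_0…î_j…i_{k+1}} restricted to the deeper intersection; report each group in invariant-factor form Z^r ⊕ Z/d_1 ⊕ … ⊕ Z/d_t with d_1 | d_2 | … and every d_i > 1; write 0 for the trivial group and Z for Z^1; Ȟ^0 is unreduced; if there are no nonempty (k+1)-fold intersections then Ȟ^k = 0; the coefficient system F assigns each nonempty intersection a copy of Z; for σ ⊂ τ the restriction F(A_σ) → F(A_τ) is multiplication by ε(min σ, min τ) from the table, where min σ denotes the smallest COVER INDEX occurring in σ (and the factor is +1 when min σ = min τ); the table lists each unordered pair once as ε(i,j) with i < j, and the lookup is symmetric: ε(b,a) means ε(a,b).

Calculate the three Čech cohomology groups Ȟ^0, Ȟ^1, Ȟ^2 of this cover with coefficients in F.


cover nerve:
  A12={q,x} A13={p,u} A23={t}
C dims 3,3; δ0: rk 3, SNF 1^2·2
Ȟ^0: (3−3)−0=0 ⇒ 0
Ȟ^1: (3−0)−3=0 plus torsion [2] ⇒ Z/2
Ȟ^2: (0−0)−0=0 ⇒ 0

Ȟ^0(U;F) ≅ 0, Ȟ^1(U;F) ≅ Z/2 and Ȟ^2(U;F) ≅ 0


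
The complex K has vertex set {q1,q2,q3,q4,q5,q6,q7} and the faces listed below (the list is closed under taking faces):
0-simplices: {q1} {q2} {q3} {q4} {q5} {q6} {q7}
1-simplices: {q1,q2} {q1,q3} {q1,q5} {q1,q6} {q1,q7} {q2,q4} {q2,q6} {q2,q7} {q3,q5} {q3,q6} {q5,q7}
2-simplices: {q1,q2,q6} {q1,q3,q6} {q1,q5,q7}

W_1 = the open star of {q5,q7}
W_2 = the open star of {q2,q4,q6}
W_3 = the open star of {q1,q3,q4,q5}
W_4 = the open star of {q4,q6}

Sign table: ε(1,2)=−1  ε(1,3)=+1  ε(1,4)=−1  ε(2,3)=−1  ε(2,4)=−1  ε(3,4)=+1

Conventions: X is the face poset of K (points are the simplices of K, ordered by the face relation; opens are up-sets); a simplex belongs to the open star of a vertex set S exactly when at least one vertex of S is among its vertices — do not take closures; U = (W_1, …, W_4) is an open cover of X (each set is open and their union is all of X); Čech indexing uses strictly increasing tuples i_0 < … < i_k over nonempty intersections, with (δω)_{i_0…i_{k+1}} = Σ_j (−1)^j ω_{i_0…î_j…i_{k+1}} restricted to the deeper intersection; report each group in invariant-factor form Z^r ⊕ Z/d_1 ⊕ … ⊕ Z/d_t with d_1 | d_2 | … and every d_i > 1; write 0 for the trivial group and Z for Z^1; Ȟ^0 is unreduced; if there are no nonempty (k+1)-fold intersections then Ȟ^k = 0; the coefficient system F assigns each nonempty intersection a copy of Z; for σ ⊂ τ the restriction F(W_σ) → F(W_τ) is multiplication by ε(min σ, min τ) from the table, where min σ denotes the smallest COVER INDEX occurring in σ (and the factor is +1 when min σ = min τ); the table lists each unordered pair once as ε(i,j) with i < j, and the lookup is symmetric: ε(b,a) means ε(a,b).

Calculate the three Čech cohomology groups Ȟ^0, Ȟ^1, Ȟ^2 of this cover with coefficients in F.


Ȟ^0 = Z, Ȟ^1 = Z, Ȟ^2 = 0

nonempty overlaps:
  W1={{q5},{q7},{q1,q5},{q1,q7},{q2,q7},{q3,q5},{q5,q7},{q1,q5,q7}} W2={{q2},{q4},{q6},{q1,q2},{q1,q6},{q2,q4},{q2,q6},{q2,q7},{q3,q6},{q1,q2,q6},{q1,q3,q6}} W3={{q1},{q3},{q4},{q5},{q1,q2},{q1,q3},{q1,q5},{q1,q6},{q1,q7},{q2,q4},{q3,q5},{q3,q6},{q5,q7},{q1,q2,q6},{q1,q3,q6},{q1,q5,q7}} W4={{q4},{q6},{q1,q6},{q2,q4},{q2,q6},{q3,q6},{q1,q2,q6},{q1,q3,q6}}
  W12={{q2,q7}} W13={{q5},{q1,q5},{q1,q7},{q3,q5},{q5,q7},{q1,q5,q7}} W23={{q4},{q1,q2},{q1,q6},{q2,q4},{q3,q6},{q1,q2,q6},{q1,q3,q6}} W24={{q4},{q6},{q1,q6},{q2,q4},{q2,q6},{q3,q6},{q1,q2,q6},{q1,q3,q6}} W34={{q4},{q1,q6},{q2,q4},{q3,q6},{q1,q2,q6},{q1,q3,q6}}
  W234={{q4},{q1,q6},{q2,q4},{q3,q6},{q1,q2,q6},{q1,q3,q6}}
C dims 4,5,1; δ0: rk 3, SNF 1^3; δ1: rk 1, SNF 1^1
degree 0: 4−3−0 = 1 → Ȟ^0 ≅ Z
degree 1: 5−1−3 = 1 → Ȟ^1 ≅ Z
degree 2: 1−0−1 = 0 → Ȟ^2 ≅ 0


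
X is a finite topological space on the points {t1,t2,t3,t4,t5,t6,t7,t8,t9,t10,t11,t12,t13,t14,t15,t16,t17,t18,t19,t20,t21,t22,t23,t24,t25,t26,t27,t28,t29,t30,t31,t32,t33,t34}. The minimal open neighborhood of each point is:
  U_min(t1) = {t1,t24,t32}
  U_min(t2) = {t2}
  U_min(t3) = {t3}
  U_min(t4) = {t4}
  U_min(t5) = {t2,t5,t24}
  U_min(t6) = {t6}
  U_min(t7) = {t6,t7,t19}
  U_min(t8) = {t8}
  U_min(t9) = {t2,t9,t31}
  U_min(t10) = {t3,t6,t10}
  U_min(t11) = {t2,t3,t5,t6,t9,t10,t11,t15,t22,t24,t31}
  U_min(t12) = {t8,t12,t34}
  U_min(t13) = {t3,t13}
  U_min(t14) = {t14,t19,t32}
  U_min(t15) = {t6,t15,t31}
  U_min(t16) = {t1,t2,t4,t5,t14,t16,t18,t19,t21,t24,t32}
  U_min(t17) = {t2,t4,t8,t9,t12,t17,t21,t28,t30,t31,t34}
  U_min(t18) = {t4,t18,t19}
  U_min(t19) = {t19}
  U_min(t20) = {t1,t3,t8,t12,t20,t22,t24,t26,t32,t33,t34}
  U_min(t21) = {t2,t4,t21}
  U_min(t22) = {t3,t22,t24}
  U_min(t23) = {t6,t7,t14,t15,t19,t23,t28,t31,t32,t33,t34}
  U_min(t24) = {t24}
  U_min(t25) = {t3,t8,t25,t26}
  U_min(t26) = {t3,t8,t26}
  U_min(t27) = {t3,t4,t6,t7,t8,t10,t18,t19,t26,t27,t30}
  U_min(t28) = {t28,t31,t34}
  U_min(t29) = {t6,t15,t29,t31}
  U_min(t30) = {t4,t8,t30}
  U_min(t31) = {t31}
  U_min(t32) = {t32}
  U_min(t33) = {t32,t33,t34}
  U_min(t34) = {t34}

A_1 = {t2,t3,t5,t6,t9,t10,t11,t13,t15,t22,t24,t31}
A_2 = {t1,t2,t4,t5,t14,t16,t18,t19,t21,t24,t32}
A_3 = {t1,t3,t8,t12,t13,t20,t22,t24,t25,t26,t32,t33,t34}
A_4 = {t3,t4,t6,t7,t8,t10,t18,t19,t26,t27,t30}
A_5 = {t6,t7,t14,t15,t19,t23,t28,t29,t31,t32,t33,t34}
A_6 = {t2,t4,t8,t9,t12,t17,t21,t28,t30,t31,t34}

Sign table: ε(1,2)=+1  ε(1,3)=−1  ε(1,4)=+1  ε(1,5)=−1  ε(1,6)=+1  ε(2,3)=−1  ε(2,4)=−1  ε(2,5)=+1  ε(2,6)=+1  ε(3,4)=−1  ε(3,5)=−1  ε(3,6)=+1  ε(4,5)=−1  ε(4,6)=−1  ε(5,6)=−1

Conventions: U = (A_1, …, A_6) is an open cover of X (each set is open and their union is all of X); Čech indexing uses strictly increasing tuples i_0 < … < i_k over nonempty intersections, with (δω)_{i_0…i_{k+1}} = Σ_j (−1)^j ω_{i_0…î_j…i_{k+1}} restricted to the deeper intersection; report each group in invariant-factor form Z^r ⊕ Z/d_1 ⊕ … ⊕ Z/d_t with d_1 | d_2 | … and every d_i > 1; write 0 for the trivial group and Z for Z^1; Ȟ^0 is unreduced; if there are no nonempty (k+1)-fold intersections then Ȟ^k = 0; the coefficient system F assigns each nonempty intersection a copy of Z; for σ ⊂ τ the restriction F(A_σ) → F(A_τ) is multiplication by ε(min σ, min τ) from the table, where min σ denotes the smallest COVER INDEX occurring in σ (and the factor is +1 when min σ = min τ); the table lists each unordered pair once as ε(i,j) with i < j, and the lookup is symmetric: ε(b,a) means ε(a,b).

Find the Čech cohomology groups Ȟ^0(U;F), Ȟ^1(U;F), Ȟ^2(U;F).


Ȟ^0 ≅ 0, Ȟ^1 ≅ Z/2 and Ȟ^2 ≅ Z

cover nerve:
  A12={t2,t5,t24} A13={t3,t13,t22,t24} A14={t3,t6,t10} A15={t6,t15,t31} A16={t2,t9,t31} A23={t1,t24,t32} A24={t4,t18,t19} A25={t14,t19,t32} A26={t2,t4,t21} A34={t3,t8,t26} A35={t32,t33,t34} A36={t8,t12,t34} A45={t6,t7,t19} A46={t4,t8,t30} A56={t28,t31,t34}
  A123={t24} A126={t2} A134={t3} A145={t6} A156={t31} A235={t32} A245={t19} A246={t4} A346={t8} A356={t34}
C dims 6,15,10; δ0: rk 6, SNF 1^5·2; δ1: rk 9, SNF 1^9
Ȟ^0: (6−6)−0=0 ⇒ 0
Ȟ^1: (15−9)−6=0 plus torsion [2] ⇒ Z/2
Ȟ^2: (10−0)−9=1 ⇒ Z


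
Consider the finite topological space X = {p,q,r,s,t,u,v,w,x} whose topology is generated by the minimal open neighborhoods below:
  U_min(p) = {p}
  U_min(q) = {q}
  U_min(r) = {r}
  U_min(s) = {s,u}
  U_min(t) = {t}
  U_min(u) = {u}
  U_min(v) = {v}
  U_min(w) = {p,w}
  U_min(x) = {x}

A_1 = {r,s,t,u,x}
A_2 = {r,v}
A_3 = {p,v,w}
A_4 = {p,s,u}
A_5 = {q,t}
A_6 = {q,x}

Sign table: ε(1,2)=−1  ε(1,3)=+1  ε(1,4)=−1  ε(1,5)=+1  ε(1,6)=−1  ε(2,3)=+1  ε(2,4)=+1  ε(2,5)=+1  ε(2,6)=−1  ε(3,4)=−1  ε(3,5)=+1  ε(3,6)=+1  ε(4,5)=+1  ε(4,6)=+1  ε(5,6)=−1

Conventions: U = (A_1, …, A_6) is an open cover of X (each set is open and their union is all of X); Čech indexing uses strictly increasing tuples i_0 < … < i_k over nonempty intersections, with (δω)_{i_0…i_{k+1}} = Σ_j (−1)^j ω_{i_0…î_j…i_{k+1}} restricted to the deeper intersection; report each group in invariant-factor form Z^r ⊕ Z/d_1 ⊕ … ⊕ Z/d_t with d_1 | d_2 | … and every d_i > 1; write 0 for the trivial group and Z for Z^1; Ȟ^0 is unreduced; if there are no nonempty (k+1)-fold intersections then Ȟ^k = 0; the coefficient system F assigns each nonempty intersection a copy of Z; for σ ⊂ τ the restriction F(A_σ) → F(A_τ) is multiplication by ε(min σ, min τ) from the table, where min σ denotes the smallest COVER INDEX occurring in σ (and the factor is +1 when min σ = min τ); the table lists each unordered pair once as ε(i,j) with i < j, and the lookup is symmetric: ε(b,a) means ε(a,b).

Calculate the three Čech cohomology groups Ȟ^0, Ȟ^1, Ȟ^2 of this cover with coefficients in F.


cover nerve:
  A12={r} A14={s,u} A15={t} A16={x} A23={v} A34={p} A56={q}
C dims 6,7; δ0: rk 6, SNF 1^5·2
Ȟ^0: (6−6)−0=0 ⇒ 0
Ȟ^1: (7−0)−6=1 plus torsion [2] ⇒ Z ⊕ Z/2
Ȟ^2: (0−0)−0=0 ⇒ 0

Ȟ^0(U;F) ≅ 0, Ȟ^1(U;F) ≅ Z ⊕ Z/2, Ȟ^2(U;F) ≅ 0


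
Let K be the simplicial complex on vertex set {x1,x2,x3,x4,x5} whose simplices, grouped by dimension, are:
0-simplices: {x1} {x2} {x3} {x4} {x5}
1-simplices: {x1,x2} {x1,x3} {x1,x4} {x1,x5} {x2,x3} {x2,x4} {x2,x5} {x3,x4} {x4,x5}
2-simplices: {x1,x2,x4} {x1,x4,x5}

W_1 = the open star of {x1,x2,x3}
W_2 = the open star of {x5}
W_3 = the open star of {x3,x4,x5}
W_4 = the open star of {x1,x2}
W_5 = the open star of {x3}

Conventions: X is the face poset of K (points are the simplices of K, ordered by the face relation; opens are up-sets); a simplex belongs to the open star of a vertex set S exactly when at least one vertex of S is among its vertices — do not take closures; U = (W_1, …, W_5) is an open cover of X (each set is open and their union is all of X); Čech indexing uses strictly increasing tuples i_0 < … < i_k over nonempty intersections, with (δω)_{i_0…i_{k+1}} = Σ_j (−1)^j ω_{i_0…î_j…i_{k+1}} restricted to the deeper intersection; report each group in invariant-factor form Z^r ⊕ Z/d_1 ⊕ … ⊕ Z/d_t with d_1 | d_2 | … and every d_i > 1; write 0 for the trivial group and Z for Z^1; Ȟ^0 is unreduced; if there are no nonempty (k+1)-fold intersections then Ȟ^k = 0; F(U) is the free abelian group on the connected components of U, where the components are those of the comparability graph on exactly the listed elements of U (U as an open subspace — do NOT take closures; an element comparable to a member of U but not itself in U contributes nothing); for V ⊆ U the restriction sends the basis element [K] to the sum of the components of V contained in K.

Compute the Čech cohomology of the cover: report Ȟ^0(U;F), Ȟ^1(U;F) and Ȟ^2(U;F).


nerve simplices:
  W1={{x1},{x2},{x3},{x1,x2},{x1,x3},{x1,x4},{x1,x5},{x2,x3},{x2,x4},{x2,x5},{x3,x4},{x1,x2,x4},{x1,x4,x5}} W2={{x5},{x1,x5},{x2,x5},{x4,x5},{x1,x4,x5}} W3={{x3},{x4},{x5},{x1,x3},{x1,x4},{x1,x5},{x2,x3},{x2,x4},{x2,x5},{x3,x4},{x4,x5},{x1,x2,x4},{x1,x4,x5}} W4={{x1},{x2},{x1,x2},{x1,x3},{x1,x4},{x1,x5},{x2,x3},{x2,x4},{x2,x5},{x1,x2,x4},{x1,x4,x5}} W5={{x3},{x1,x3},{x2,x3},{x3,x4}}
  W12={{x1,x5},{x2,x5},{x1,x4,x5}} W13={{x3},{x1,x3},{x1,x4},{x1,x5},{x2,x3},{x2,x4},{x2,x5},{x3,x4},{x1,x2,x4},{x1,x4,x5}} W14={{x1},{x2},{x1,x2},{x1,x3},{x1,x4},{x1,x5},{x2,x3},{x2,x4},{x2,x5},{x1,x2,x4},{x1,x4,x5}} W15={{x3},{x1,x3},{x2,x3},{x3,x4}} W23={{x5},{x1,x5},{x2,x5},{x4,x5},{x1,x4,x5}} W24={{x1,x5},{x2,x5},{x1,x4,x5}} W34={{x1,x3},{x1,x4},{x1,x5},{x2,x3},{x2,x4},{x2,x5},{x1,x2,x4},{x1,x4,x5}} W35={{x3},{x1,x3},{x2,x3},{x3,x4}} W45={{x1,x3},{x2,x3}}
  W123={{x1,x5},{x2,x5},{x1,x4,x5}} W124={{x1,x5},{x2,x5},{x1,x4,x5}} W134={{x1,x3},{x1,x4},{x1,x5},{x2,x3},{x2,x4},{x2,x5},{x1,x2,x4},{x1,x4,x5}} W135={{x3},{x1,x3},{x2,x3},{x3,x4}} W145={{x1,x3},{x2,x3}} W234={{x1,x5},{x2,x5},{x1,x4,x5}} W345={{x1,x3},{x2,x3}}
  W1234={{x1,x5},{x2,x5},{x1,x4,x5}} W1345={{x1,x3},{x2,x3}}
components per intersection:
  W1: {{x1},{x2},{x3},{x1,x2},{x1,x3},{x1,x4},{x1,x5},{x2,x3},{x2,x4},{x2,x5},{x3,x4},{x1,x2,x4},{x1,x4,x5}}
  W2: {{x5},{x1,x5},{x2,x5},{x4,x5},{x1,x4,x5}}
  W3: {{x3},{x4},{x5},{x1,x3},{x1,x4},{x1,x5},{x2,x3},{x2,x4},{x2,x5},{x3,x4},{x4,x5},{x1,x2,x4},{x1,x4,x5}}
  W4: {{x1},{x2},{x1,x2},{x1,x3},{x1,x4},{x1,x5},{x2,x3},{x2,x4},{x2,x5},{x1,x2,x4},{x1,x4,x5}}
  W5: {{x3},{x1,x3},{x2,x3},{x3,x4}}
  W12: {{x1,x5},{x1,x4,x5}} {{x2,x5}}
  W13: {{x3},{x1,x3},{x2,x3},{x3,x4}} {{x1,x4},{x1,x5},{x2,x4},{x1,x2,x4},{x1,x4,x5}} {{x2,x5}}
  W14: {{x1},{x2},{x1,x2},{x1,x3},{x1,x4},{x1,x5},{x2,x3},{x2,x4},{x2,x5},{x1,x2,x4},{x1,x4,x5}}
  W15: {{x3},{x1,x3},{x2,x3},{x3,x4}}
  W23: {{x5},{x1,x5},{x2,x5},{x4,x5},{x1,x4,x5}}
  W24: {{x1,x5},{x1,x4,x5}} {{x2,x5}}
  W34: {{x1,x3}} {{x1,x4},{x1,x5},{x2,x4},{x1,x2,x4},{x1,x4,x5}} {{x2,x3}} {{x2,x5}}
  W35: {{x3},{x1,x3},{x2,x3},{x3,x4}}
  W45: {{x1,x3}} {{x2,x3}}
  W123: {{x1,x5},{x1,x4,x5}} {{x2,x5}}
  W124: {{x1,x5},{x1,x4,x5}} {{x2,x5}}
  W134: {{x1,x3}} {{x1,x4},{x1,x5},{x2,x4},{x1,x2,x4},{x1,x4,x5}} {{x2,x3}} {{x2,x5}}
  W135: {{x3},{x1,x3},{x2,x3},{x3,x4}}
  W145: {{x1,x3}} {{x2,x3}}
  W234: {{x1,x5},{x1,x4,x5}} {{x2,x5}}
  W345: {{x1,x3}} {{x2,x3}}
  W1234: {{x1,x5},{x1,x4,x5}} {{x2,x5}}
  W1345: {{x1,x3}} {{x2,x3}}
C dims 5,17,15,4; δ0: rk 4, SNF 1^4; δ1: rk 11, SNF 1^11; δ2: rk 4, SNF 1^4
degree 0: 5−4−0 = 1 → Ȟ^0 ≅ Z
degree 1: 17−11−4 = 2 → Ȟ^1 ≅ Z^2
degree 2: 15−4−11 = 0 → Ȟ^2 ≅ 0

Ȟ^0 ≅ Z; Ȟ^1 ≅ Z^2; Ȟ^2 ≅ 0
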